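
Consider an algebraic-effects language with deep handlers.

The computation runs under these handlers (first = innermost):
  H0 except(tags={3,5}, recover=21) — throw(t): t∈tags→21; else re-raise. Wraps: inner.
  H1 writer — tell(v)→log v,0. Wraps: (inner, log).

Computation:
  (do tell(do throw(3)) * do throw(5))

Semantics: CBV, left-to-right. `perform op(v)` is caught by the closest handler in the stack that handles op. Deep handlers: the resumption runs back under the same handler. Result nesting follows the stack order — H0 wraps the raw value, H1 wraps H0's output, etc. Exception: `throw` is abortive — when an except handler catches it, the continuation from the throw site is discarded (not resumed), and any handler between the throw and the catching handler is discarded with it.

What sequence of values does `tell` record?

Answer: ()

Working:
throw(3) @ H0 caught ⇒ 21
H1 returns (21, ())
= (21, ())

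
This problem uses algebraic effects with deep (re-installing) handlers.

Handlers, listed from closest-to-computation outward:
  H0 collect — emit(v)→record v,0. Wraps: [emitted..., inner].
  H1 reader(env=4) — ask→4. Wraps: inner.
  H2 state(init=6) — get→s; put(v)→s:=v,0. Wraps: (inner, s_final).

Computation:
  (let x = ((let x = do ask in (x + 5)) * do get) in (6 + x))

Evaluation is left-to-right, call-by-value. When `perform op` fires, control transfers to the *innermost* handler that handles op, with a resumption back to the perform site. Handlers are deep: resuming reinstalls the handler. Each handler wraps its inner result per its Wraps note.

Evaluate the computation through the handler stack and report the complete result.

Working:
ask @ H1 ⇒ 4
get @ H2 ⇒ 6
H0 returns [60]
H1 returns [60]
H2 returns ([60], 6)
= ([60], 6)

Answer: ([60], 6)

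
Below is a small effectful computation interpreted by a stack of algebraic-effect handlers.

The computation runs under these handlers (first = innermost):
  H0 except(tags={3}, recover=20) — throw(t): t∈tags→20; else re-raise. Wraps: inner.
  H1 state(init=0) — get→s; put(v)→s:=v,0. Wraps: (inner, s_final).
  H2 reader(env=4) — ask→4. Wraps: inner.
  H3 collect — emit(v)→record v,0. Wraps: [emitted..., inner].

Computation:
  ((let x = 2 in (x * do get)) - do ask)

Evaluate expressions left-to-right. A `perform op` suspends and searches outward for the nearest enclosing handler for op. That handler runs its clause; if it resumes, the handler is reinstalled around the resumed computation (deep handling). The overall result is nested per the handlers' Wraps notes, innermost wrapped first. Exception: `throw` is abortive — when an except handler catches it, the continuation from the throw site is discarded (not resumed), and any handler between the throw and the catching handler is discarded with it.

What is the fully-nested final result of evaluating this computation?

Evaluation trace:
get @ H1 ⇒ 0
ask @ H2 ⇒ 4
H0 returns -4
H1 returns (-4, 0)
H2 returns (-4, 0)
H3 returns [(-4, 0)]
= [(-4, 0)]

Answer: [(-4, 0)]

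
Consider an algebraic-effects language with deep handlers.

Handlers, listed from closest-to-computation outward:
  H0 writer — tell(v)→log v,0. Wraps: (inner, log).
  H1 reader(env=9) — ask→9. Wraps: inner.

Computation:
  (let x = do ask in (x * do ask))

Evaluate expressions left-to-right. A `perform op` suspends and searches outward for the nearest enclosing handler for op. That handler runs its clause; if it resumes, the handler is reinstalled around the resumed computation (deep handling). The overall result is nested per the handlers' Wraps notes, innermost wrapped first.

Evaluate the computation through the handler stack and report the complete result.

Answer: (81, ())

Evaluation trace:
ask @ H1 ⇒ 9
ask @ H1 ⇒ 9
H0 returns (81, ())
H1 returns (81, ())
= (81, ())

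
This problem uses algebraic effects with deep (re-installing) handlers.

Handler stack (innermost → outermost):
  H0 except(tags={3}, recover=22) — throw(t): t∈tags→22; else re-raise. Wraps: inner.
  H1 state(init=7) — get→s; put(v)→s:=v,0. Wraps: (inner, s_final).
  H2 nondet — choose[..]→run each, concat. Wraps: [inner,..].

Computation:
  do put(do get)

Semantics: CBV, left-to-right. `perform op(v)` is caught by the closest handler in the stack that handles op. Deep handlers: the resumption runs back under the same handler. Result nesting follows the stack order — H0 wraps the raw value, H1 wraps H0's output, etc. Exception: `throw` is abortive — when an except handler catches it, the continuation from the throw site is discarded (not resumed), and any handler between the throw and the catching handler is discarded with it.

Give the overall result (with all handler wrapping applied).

Evaluation trace:
get @ H1 ⇒ 7
put(7) @ H1 ⇒ s:=7
H0 returns 0
H1 returns (0, 7)
H2 returns [(0, 7)]
= [(0, 7)]

Answer: [(0, 7)]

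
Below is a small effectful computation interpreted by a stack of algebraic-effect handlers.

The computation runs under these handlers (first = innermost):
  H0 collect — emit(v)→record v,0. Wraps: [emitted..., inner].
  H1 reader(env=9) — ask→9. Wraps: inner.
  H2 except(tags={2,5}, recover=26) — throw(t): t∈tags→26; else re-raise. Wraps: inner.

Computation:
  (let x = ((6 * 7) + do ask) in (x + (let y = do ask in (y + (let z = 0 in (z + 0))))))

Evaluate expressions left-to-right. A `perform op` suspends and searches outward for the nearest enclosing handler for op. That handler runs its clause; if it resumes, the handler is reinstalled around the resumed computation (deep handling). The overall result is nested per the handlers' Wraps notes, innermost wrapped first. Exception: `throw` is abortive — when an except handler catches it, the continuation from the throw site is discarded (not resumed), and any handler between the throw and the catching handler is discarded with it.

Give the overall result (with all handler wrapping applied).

Evaluation trace:
ask @ H1 ⇒ 9
ask @ H1 ⇒ 9
H0 returns [60]
H1 returns [60]
H2 returns [60]
= [60]

Answer: [60]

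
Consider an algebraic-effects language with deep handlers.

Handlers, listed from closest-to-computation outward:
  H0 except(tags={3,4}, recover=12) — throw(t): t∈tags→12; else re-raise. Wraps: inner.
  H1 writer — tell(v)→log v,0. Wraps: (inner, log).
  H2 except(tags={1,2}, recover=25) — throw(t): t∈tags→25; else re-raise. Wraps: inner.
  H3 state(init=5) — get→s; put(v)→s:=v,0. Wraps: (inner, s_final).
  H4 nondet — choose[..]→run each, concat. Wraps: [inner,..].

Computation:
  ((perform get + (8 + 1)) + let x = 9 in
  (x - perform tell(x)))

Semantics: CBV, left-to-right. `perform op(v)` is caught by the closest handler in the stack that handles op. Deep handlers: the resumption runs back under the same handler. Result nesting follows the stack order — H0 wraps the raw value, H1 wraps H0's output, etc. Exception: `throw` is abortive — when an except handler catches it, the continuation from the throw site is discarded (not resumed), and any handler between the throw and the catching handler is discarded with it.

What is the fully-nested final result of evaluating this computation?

Evaluation trace:
get @ H3 ⇒ 5
tell(9) @ H1 ⇒ log+=9
H0 returns 23
H1 returns (23, (9))
H2 returns (23, (9))
H3 returns ((23, (9)), 5)
H4 returns [((23, (9)), 5)]
= [((23, (9)), 5)]

Answer: [((23, (9)), 5)]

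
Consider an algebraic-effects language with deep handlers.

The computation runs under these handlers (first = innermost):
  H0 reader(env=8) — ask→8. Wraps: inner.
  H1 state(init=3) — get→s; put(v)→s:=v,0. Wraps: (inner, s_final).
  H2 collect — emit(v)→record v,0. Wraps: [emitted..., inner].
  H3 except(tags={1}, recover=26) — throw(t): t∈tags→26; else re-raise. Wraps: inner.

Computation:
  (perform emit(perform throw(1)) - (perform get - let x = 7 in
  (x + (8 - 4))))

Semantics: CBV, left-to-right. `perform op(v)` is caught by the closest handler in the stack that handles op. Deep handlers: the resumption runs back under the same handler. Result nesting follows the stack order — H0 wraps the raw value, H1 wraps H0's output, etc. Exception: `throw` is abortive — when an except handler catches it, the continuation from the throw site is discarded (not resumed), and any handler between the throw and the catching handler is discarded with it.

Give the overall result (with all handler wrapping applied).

Answer: 26

Working:
throw(1) @ H3 caught ⇒ 26
= 26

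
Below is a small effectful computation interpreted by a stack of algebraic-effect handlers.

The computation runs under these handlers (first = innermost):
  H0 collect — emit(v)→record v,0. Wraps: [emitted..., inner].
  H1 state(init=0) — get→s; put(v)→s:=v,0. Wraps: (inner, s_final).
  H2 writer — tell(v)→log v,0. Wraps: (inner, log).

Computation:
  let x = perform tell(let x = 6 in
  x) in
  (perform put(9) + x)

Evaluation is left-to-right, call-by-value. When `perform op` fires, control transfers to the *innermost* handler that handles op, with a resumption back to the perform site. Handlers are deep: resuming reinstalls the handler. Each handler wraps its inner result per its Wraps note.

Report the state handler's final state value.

Answer: 9

Step-by-step:
tell(6) @ H2 ⇒ log+=6
put(9) @ H1 ⇒ s:=9
H0 returns [0]
H1 returns ([0], 9)
H2 returns (([0], 9), (6))
= (([0], 9), (6))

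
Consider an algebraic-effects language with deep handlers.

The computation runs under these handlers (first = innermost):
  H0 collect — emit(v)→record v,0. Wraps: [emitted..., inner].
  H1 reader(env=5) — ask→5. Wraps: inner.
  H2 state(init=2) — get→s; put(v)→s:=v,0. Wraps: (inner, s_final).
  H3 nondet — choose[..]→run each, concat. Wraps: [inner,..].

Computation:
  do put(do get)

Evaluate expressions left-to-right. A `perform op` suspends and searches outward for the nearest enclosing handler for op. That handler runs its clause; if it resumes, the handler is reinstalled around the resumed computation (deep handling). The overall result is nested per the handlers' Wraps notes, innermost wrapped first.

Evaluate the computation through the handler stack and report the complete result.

Working:
get @ H2 ⇒ 2
put(2) @ H2 ⇒ s:=2
H0 returns [0]
H1 returns [0]
H2 returns ([0], 2)
H3 returns [([0], 2)]
= [([0], 2)]

Answer: [([0], 2)]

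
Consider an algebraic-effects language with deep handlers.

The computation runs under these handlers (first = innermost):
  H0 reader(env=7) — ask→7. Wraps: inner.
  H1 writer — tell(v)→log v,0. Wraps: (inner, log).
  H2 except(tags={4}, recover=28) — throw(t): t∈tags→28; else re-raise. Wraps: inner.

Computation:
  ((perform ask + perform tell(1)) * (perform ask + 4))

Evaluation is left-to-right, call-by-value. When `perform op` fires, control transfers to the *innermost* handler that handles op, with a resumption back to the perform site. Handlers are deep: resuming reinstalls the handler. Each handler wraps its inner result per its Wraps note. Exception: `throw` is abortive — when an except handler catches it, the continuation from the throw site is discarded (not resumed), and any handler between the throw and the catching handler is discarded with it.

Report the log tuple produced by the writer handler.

Step-by-step:
ask @ H0 ⇒ 7
tell(1) @ H1 ⇒ log+=1
ask @ H0 ⇒ 7
H0 returns 77
H1 returns (77, (1))
H2 returns (77, (1))
= (77, (1))

Answer: (1)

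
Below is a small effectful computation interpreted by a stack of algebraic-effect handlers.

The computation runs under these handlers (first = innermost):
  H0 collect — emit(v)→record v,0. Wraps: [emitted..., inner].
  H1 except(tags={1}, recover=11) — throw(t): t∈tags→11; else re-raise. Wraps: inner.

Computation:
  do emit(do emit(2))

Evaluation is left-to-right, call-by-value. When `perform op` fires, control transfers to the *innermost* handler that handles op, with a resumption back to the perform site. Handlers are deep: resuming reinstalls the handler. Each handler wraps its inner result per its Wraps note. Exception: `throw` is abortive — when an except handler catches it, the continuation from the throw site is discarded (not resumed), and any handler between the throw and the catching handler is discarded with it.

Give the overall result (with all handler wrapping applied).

Answer: [2, 0, 0]

Step-by-step:
emit(2) @ H0 ⇒ out+=2
emit(0) @ H0 ⇒ out+=0
H0 returns [2, 0, 0]
H1 returns [2, 0, 0]
= [2, 0, 0]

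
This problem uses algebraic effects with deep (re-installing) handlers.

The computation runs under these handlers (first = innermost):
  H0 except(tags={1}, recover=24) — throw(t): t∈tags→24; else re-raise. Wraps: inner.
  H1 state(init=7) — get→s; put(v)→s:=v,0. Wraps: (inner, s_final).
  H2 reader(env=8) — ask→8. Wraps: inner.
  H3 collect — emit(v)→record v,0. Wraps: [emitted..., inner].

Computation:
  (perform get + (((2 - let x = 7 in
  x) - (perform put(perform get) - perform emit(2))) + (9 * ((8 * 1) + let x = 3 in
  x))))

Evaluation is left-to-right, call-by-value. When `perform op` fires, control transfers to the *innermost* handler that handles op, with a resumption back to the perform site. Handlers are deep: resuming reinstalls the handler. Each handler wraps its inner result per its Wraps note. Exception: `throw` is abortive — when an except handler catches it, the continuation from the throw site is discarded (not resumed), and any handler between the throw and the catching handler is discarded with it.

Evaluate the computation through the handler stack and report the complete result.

Working:
get @ H1 ⇒ 7
get @ H1 ⇒ 7
put(7) @ H1 ⇒ s:=7
emit(2) @ H3 ⇒ out+=2
H0 returns 101
H1 returns (101, 7)
H2 returns (101, 7)
H3 returns [2, (101, 7)]
= [2, (101, 7)]

Answer: [2, (101, 7)]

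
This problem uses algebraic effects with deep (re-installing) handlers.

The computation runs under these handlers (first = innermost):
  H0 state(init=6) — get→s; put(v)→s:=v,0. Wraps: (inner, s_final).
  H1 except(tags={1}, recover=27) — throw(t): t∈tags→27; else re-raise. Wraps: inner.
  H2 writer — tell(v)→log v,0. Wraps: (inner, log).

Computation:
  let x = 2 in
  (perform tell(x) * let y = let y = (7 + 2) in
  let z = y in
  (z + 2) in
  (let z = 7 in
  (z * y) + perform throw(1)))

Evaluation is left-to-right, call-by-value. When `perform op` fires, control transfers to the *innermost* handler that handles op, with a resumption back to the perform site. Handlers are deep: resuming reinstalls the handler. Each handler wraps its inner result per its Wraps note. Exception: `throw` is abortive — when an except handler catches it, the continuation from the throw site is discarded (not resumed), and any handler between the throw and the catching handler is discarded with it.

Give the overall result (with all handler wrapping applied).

Answer: (27, (2))

Evaluation trace:
tell(2) @ H2 ⇒ log+=2
throw(1) @ H1 caught ⇒ 27
H2 returns (27, (2))
= (27, (2))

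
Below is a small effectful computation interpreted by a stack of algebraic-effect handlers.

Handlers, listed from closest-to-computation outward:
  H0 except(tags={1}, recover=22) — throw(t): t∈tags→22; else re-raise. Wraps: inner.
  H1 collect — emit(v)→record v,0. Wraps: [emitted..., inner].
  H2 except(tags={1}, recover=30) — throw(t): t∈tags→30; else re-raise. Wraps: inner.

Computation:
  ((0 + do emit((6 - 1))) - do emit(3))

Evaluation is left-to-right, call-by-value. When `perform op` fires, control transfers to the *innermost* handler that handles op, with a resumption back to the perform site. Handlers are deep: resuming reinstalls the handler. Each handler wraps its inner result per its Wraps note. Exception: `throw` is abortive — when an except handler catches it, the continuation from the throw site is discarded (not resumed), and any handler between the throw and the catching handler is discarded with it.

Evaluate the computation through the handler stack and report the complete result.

Answer: [5, 3, 0]

Evaluation trace:
emit(5) @ H1 ⇒ out+=5
emit(3) @ H1 ⇒ out+=3
H0 returns 0
H1 returns [5, 3, 0]
H2 returns [5, 3, 0]
= [5, 3, 0]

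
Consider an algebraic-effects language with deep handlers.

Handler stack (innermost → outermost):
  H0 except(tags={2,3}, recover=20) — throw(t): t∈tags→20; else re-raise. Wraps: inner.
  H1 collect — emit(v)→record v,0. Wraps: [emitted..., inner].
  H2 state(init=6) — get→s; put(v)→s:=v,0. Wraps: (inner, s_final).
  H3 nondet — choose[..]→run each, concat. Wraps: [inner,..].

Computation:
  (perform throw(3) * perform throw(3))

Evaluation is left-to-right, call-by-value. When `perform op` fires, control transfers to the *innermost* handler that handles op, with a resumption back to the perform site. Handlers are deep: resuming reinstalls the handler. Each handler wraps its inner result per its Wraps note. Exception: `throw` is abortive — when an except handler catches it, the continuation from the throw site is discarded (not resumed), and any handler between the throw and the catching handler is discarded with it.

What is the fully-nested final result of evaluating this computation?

Answer: [([20], 6)]

Working:
throw(3) @ H0 caught ⇒ 20
H1 returns [20]
H2 returns ([20], 6)
H3 returns [([20], 6)]
= [([20], 6)]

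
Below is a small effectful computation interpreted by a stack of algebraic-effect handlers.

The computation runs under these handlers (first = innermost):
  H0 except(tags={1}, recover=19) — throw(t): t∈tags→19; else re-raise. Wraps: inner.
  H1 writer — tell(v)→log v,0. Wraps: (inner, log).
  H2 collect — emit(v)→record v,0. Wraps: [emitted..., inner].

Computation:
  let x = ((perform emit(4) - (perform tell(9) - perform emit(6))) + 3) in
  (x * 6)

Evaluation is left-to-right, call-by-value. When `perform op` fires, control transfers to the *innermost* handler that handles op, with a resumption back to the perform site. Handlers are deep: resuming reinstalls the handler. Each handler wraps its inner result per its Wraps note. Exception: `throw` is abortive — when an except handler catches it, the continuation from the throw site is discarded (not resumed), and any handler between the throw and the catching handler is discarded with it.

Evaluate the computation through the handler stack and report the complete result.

Answer: [4, 6, (18, (9))]

Evaluation trace:
emit(4) @ H2 ⇒ out+=4
tell(9) @ H1 ⇒ log+=9
emit(6) @ H2 ⇒ out+=6
H0 returns 18
H1 returns (18, (9))
H2 returns [4, 6, (18, (9))]
= [4, 6, (18, (9))]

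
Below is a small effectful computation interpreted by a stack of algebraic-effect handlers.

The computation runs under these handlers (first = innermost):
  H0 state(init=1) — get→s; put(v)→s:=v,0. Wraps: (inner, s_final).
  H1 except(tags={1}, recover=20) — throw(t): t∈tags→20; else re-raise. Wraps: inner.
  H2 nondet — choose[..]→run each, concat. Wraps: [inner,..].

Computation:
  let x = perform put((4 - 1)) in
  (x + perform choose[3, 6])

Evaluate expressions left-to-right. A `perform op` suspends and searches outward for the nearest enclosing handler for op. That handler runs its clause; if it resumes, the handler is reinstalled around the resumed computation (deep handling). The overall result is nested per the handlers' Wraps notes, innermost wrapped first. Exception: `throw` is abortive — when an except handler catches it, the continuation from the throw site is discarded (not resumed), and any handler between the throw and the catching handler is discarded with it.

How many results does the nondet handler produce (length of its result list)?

Answer: 2

Evaluation trace:
put(3) @ H0 ⇒ s:=3
choose[3, 6] @ H2
  branch[0] choose=3:
    H0 returns (3, 3)
    H1 returns (3, 3)
    H2 returns [(3, 3)]
  branch[1] choose=6:
    H0 returns (6, 3)
    H1 returns (6, 3)
    H2 returns [(6, 3)]
= [(3, 3), (6, 3)]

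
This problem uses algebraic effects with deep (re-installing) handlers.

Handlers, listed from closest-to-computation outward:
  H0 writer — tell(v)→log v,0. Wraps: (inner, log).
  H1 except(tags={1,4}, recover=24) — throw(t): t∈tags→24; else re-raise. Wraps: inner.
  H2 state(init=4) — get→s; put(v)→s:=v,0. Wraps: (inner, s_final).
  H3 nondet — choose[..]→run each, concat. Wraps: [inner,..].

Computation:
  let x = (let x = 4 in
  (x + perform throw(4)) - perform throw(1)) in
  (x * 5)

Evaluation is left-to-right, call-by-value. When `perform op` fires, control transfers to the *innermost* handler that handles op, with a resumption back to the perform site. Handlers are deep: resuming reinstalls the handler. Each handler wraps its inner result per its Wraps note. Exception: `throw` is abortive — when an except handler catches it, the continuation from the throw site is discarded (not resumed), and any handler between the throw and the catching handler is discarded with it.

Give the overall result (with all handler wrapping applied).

Working:
throw(4) @ H1 caught ⇒ 24
H2 returns (24, 4)
H3 returns [(24, 4)]
= [(24, 4)]

Answer: [(24, 4)]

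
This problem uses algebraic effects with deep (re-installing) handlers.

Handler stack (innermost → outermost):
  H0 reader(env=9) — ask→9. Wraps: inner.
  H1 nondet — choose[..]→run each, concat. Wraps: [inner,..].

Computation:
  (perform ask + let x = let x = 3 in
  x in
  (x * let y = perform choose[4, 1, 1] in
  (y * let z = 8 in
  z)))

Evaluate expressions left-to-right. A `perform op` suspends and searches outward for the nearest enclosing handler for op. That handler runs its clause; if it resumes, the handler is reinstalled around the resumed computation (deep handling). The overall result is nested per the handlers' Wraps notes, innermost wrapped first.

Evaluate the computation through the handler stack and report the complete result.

Working:
ask @ H0 ⇒ 9
choose[4, 1, 1] @ H1
  branch[0] choose=4:
    H0 returns 105
    H1 returns [105]
  branch[1] choose=1:
    H0 returns 33
    H1 returns [33]
  branch[2] choose=1:
    H0 returns 33
    H1 returns [33]
= [105, 33, 33]

Answer: [105, 33, 33]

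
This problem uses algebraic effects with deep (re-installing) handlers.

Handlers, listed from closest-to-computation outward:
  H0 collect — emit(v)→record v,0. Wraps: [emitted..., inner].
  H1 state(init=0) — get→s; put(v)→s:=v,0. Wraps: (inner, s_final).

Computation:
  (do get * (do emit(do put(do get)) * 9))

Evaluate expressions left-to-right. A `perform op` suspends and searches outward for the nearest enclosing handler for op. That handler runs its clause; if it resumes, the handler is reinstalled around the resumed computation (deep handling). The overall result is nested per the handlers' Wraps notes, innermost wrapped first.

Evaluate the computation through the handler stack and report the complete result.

Answer: ([0, 0], 0)

Step-by-step:
get @ H1 ⇒ 0
get @ H1 ⇒ 0
put(0) @ H1 ⇒ s:=0
emit(0) @ H0 ⇒ out+=0
H0 returns [0, 0]
H1 returns ([0, 0], 0)
= ([0, 0], 0)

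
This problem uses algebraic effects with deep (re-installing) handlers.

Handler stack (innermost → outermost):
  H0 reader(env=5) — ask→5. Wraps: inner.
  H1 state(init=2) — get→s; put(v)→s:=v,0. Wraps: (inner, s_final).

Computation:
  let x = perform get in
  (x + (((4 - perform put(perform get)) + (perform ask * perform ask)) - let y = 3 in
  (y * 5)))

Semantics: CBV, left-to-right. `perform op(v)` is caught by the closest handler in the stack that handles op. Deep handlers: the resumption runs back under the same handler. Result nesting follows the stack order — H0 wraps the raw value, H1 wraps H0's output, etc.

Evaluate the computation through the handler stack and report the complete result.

Answer: (16, 2)

Step-by-step:
get @ H1 ⇒ 2
get @ H1 ⇒ 2
put(2) @ H1 ⇒ s:=2
ask @ H0 ⇒ 5
ask @ H0 ⇒ 5
H0 returns 16
H1 returns (16, 2)
= (16, 2)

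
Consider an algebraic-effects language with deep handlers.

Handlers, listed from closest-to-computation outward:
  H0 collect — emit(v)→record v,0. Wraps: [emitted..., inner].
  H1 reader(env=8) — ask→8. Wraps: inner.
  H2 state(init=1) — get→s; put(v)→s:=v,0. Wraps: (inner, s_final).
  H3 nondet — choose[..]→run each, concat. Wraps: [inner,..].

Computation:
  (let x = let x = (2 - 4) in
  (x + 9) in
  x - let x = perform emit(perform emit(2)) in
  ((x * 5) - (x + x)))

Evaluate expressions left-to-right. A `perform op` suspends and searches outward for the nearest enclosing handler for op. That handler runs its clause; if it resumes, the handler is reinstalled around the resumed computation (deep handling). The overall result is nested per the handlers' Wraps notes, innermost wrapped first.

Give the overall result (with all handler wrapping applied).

Evaluation trace:
emit(2) @ H0 ⇒ out+=2
emit(0) @ H0 ⇒ out+=0
H0 returns [2, 0, 7]
H1 returns [2, 0, 7]
H2 returns ([2, 0, 7], 1)
H3 returns [([2, 0, 7], 1)]
= [([2, 0, 7], 1)]

Answer: [([2, 0, 7], 1)]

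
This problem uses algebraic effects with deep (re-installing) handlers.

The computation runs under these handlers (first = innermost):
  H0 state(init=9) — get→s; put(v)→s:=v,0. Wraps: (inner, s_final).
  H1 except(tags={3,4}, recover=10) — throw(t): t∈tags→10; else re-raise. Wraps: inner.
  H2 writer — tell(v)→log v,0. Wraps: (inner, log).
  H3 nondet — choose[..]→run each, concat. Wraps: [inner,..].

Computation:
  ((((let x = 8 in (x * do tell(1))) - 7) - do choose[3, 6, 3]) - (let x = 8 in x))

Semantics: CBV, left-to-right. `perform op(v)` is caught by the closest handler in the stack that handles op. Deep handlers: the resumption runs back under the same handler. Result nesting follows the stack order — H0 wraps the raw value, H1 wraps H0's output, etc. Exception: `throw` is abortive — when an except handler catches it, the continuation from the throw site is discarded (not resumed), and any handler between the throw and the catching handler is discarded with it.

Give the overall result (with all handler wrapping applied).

Working:
tell(1) @ H2 ⇒ log+=1
choose[3, 6, 3] @ H3
  branch[0] choose=3:
    H0 returns (-18, 9)
    H1 returns (-18, 9)
    H2 returns ((-18, 9), (1))
    H3 returns [((-18, 9), (1))]
  branch[1] choose=6:
    H0 returns (-21, 9)
    H1 returns (-21, 9)
    H2 returns ((-21, 9), (1))
    H3 returns [((-21, 9), (1))]
  branch[2] choose=3:
    H0 returns (-18, 9)
    H1 returns (-18, 9)
    H2 returns ((-18, 9), (1))
    H3 returns [((-18, 9), (1))]
= [((-18, 9), (1)), ((-21, 9), (1)), ((-18, 9), (1))]

Answer: [((-18, 9), (1)), ((-21, 9), (1)), ((-18, 9), (1))]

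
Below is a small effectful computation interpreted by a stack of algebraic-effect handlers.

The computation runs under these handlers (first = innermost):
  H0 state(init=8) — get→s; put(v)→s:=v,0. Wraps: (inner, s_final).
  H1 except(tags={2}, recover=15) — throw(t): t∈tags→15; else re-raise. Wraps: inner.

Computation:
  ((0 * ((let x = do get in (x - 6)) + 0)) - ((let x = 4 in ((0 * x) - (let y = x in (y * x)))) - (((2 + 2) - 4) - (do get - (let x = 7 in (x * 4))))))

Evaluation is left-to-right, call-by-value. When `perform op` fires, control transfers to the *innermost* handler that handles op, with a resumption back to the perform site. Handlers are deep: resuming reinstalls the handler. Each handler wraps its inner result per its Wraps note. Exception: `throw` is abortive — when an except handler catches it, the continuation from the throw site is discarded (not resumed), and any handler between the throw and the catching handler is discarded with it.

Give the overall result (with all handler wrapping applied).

Evaluation trace:
get @ H0 ⇒ 8
get @ H0 ⇒ 8
H0 returns (36, 8)
H1 returns (36, 8)
= (36, 8)

Answer: (36, 8)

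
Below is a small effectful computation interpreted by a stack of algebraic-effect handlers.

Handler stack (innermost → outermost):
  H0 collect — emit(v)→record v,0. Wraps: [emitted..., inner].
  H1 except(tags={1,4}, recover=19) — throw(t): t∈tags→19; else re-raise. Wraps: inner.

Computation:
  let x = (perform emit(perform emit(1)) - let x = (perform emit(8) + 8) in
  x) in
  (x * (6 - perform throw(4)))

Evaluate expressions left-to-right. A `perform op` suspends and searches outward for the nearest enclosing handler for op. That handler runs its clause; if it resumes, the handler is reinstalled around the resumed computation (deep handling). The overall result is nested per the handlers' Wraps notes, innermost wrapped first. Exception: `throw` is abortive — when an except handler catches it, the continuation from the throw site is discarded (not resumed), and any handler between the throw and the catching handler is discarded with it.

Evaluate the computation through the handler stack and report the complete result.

Answer: 19

Evaluation trace:
emit(1) @ H0 ⇒ out+=1
emit(0) @ H0 ⇒ out+=0
emit(8) @ H0 ⇒ out+=8
throw(4) @ H1 caught ⇒ 19
= 19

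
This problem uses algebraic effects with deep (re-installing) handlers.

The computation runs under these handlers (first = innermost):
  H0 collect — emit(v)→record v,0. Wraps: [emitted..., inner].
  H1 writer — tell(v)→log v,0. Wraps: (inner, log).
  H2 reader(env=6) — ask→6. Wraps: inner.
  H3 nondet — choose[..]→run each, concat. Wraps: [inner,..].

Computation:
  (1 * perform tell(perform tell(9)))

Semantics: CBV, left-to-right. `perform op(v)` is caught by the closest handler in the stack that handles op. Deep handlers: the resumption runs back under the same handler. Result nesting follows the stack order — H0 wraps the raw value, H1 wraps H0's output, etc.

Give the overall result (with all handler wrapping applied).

Working:
tell(9) @ H1 ⇒ log+=9
tell(0) @ H1 ⇒ log+=0
H0 returns [0]
H1 returns ([0], (9, 0))
H2 returns ([0], (9, 0))
H3 returns [([0], (9, 0))]
= [([0], (9, 0))]

Answer: [([0], (9, 0))]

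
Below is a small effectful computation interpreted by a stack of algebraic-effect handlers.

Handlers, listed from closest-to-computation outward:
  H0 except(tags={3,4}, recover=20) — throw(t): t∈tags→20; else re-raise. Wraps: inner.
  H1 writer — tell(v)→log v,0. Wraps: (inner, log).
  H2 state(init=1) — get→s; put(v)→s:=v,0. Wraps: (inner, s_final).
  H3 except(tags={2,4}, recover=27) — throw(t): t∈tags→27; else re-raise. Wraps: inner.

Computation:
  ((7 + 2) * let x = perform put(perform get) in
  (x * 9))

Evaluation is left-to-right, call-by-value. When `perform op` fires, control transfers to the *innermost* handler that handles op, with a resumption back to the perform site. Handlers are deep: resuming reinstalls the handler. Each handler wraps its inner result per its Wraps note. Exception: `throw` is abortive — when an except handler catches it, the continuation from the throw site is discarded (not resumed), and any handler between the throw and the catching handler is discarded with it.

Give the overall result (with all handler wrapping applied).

Evaluation trace:
get @ H2 ⇒ 1
put(1) @ H2 ⇒ s:=1
H0 returns 0
H1 returns (0, ())
H2 returns ((0, ()), 1)
H3 returns ((0, ()), 1)
= ((0, ()), 1)

Answer: ((0, ()), 1)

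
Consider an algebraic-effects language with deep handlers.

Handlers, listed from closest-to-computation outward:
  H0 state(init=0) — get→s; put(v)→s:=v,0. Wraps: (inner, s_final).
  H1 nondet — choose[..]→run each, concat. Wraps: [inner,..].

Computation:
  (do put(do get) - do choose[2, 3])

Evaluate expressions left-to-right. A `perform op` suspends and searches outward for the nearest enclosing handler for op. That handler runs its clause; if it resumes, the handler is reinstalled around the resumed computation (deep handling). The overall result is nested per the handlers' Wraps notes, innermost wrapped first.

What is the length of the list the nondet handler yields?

Step-by-step:
get @ H0 ⇒ 0
put(0) @ H0 ⇒ s:=0
choose[2, 3] @ H1
  branch[0] choose=2:
    H0 returns (-2, 0)
    H1 returns [(-2, 0)]
  branch[1] choose=3:
    H0 returns (-3, 0)
    H1 returns [(-3, 0)]
= [(-2, 0), (-3, 0)]

Answer: 2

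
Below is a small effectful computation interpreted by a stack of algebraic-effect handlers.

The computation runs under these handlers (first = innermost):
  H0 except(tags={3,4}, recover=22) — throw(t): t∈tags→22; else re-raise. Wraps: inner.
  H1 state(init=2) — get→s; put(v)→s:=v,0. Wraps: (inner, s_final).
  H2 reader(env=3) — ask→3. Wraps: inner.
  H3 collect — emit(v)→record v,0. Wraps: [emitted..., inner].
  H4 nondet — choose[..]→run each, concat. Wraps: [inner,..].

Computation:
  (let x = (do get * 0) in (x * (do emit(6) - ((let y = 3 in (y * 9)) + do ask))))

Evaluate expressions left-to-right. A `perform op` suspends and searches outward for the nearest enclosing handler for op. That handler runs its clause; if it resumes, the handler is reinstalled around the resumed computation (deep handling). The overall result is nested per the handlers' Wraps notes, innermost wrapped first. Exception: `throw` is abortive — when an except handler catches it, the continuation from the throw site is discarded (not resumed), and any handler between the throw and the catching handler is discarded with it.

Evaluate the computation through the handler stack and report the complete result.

Step-by-step:
get @ H1 ⇒ 2
emit(6) @ H3 ⇒ out+=6
ask @ H2 ⇒ 3
H0 returns 0
H1 returns (0, 2)
H2 returns (0, 2)
H3 returns [6, (0, 2)]
H4 returns [[6, (0, 2)]]
= [[6, (0, 2)]]

Answer: [[6, (0, 2)]]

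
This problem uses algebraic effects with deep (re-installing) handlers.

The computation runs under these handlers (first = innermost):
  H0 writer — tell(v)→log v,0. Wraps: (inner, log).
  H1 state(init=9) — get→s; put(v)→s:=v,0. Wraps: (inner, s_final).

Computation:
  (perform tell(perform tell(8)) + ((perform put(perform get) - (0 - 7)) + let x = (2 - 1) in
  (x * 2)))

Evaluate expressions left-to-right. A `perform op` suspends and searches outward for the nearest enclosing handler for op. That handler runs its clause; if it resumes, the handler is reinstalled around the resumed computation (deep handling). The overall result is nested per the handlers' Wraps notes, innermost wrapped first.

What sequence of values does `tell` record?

Answer: (8, 0)

Working:
tell(8) @ H0 ⇒ log+=8
tell(0) @ H0 ⇒ log+=0
get @ H1 ⇒ 9
put(9) @ H1 ⇒ s:=9
H0 returns (9, (8, 0))
H1 returns ((9, (8, 0)), 9)
= ((9, (8, 0)), 9)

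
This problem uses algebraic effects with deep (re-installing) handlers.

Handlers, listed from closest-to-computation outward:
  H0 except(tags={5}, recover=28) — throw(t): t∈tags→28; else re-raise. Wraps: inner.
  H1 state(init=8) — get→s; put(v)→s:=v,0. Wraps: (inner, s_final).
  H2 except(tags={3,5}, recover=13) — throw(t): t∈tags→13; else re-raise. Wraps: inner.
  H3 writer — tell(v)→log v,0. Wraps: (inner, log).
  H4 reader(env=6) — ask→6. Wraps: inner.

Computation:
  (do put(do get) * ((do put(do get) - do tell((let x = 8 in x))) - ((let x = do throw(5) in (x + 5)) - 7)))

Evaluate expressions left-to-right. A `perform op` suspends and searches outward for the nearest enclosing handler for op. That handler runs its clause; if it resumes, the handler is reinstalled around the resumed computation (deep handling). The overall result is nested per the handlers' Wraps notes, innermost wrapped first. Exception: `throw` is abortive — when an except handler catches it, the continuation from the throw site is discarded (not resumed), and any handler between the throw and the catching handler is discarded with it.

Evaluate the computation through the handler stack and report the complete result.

Answer: ((28, 8), (8))

Working:
get @ H1 ⇒ 8
put(8) @ H1 ⇒ s:=8
get @ H1 ⇒ 8
put(8) @ H1 ⇒ s:=8
tell(8) @ H3 ⇒ log+=8
throw(5) @ H0 caught ⇒ 28
H1 returns (28, 8)
H2 returns (28, 8)
H3 returns ((28, 8), (8))
H4 returns ((28, 8), (8))
= ((28, 8), (8))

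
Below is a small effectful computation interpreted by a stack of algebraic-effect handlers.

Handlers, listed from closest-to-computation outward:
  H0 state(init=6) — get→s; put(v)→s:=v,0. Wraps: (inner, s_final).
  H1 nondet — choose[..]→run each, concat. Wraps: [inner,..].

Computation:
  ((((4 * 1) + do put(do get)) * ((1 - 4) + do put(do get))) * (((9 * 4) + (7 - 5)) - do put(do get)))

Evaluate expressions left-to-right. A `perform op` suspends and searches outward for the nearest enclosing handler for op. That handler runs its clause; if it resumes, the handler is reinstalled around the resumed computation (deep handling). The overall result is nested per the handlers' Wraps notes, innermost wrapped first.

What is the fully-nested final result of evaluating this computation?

Step-by-step:
get @ H0 ⇒ 6
put(6) @ H0 ⇒ s:=6
get @ H0 ⇒ 6
put(6) @ H0 ⇒ s:=6
get @ H0 ⇒ 6
put(6) @ H0 ⇒ s:=6
H0 returns (-456, 6)
H1 returns [(-456, 6)]
= [(-456, 6)]

Answer: [(-456, 6)]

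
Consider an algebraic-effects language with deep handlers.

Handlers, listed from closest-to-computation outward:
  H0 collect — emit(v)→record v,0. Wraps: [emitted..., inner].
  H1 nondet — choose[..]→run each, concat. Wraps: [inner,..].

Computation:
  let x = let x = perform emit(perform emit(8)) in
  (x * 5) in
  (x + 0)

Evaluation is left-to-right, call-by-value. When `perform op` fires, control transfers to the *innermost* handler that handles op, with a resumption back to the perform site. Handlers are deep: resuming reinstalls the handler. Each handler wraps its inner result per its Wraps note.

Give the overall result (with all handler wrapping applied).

Answer: [[8, 0, 0]]

Step-by-step:
emit(8) @ H0 ⇒ out+=8
emit(0) @ H0 ⇒ out+=0
H0 returns [8, 0, 0]
H1 returns [[8, 0, 0]]
= [[8, 0, 0]]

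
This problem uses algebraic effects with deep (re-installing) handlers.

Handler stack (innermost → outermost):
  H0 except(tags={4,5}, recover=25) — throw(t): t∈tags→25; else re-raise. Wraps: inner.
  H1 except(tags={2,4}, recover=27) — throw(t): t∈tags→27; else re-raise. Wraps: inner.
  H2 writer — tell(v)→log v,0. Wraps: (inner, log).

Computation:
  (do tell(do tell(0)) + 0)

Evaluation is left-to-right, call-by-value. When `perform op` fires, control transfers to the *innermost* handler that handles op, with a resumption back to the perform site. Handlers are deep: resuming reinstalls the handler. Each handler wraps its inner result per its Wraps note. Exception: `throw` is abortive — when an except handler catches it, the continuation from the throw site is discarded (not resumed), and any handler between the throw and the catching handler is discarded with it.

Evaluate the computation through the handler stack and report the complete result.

Answer: (0, (0, 0))

Evaluation trace:
tell(0) @ H2 ⇒ log+=0
tell(0) @ H2 ⇒ log+=0
H0 returns 0
H1 returns 0
H2 returns (0, (0, 0))
= (0, (0, 0))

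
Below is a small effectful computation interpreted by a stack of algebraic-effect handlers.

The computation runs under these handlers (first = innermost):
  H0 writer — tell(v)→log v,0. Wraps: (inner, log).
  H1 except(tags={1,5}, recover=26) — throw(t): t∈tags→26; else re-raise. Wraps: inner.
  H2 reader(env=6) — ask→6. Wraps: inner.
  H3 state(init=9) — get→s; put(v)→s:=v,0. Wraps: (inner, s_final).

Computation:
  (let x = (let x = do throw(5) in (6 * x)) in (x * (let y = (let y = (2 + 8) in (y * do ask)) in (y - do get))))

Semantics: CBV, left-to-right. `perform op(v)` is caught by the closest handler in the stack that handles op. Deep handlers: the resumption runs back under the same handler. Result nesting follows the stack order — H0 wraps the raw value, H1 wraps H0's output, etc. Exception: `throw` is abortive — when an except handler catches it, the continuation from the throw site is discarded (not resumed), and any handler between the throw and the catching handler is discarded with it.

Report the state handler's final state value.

Answer: 9

Evaluation trace:
throw(5) @ H1 caught ⇒ 26
H2 returns 26
H3 returns (26, 9)
= (26, 9)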